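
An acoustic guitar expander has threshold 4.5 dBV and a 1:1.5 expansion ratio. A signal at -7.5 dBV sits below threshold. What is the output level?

Below threshold, a 1:1.5 expander applies gain = (1.5−1)×(T − x) of attenuation.
(1.5−1) × 12 = 6 dB, so output = -7.5 − 6 = -13.5 dBV.

-13.5 dBV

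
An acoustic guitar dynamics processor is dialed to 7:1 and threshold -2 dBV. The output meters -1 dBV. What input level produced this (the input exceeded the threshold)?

5 dBV

The compressed level sits -1 − (-2) = 1 dB over threshold.
Undo the ratio: input overshoot = 1 × 7 = 7 dB, giving input = 5 dBV.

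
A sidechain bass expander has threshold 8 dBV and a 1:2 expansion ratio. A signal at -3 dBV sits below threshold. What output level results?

-14 dBV

The input is 11 dB below the 8 dBV threshold.
A 1:2 expander multiplies undershoot by 2: 11 × 2 = 22 dB below threshold.
Output = 8 − 22 = -14 dBV.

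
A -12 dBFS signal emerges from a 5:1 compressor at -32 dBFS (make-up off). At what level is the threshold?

-37 dBFS

Let T be the threshold. Output overshoot = (input overshoot)/R, so -32 − T = (-12 − T)/5.
5·(-32 − T) = -12 − T → 4·T = -160 − (-12) = -148.
T = -148/4 = -37 dBFS.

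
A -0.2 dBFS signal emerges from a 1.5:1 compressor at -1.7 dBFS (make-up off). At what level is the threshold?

Let T be the threshold. Output overshoot = (input overshoot)/R, so -1.7 − T = (-0.2 − T)/1.5.
1.5·(-1.7 − T) = -0.2 − T → 0.5·T = -2.55 − (-0.2) = -2.35.
T = -2.35/0.5 = -4.7 dBFS.

-4.7 dBFS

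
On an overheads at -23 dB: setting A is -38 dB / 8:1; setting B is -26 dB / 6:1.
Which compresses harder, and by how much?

A: overshoot 15 dB → output overshoot 1.875 dB → GR 13.125 dB.
B: overshoot 3 dB → output overshoot 0.5 dB → GR 2.5 dB.
A applies 10.625 dB more gain reduction.

A, by 10.625 dB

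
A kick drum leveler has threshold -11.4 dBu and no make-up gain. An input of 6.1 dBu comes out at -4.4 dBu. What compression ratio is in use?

Input overshoot = 6.1 − (-11.4) = 17.5 dB; output overshoot = -4.4 − (-11.4) = 7 dB.
Ratio = 17.5 / 7 = 2.5.

2.5:1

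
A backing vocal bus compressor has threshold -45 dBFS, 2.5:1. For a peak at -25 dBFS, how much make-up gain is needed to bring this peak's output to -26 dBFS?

Overshoot 20 dB → 20/2.5 = 8 dB after compression, so the compressed level is -45 + 8 = -37 dBFS.
Make-up = target − compressed = -26 − (-37) = 11 dB.

11 dB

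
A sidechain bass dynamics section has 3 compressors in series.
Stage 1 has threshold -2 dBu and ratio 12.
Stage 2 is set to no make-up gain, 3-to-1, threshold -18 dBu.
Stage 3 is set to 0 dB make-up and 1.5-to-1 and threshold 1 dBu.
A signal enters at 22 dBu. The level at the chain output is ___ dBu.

Stage 1: 22 dBu is 24 dB over -2 dBu; at 12:1 that becomes 2 dB over, giving 0 dBu.
Stage 2: overshoot 18 dB → 18/3 = 6 dB → -12 dBu.
Stage 3: below threshold (-12 ≤ 1); passes unchanged; output -12 dBu.

-12 dBu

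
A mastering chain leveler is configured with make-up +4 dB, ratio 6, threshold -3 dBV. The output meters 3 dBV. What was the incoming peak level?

9 dBV

Stripping the +4 dB make-up gives -1 dBV at the gain stage.
That's 2 dB above the -3 dBV threshold.
Input overshoot = R × output overshoot = 12 dB → input = -3 + 12 = 9 dBV.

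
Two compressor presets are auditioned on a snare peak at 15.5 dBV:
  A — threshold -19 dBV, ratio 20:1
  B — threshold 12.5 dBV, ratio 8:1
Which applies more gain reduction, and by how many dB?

A, by 30.15 dB

A: overshoot 34.5 dB → output overshoot 1.725 dB → GR 32.775 dB.
B: overshoot 3 dB → output overshoot 0.375 dB → GR 2.625 dB.
A reduces 30.15 dB more.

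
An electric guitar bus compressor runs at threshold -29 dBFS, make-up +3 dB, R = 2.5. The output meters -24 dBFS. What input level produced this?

Remove make-up: -24 − 3 = -27 dBFS.
The compressed level sits -27 − (-29) = 2 dB over threshold.
Undo the ratio: input overshoot = 2 × 2.5 = 5 dB, giving input = -24 dBFS.

-24 dBFS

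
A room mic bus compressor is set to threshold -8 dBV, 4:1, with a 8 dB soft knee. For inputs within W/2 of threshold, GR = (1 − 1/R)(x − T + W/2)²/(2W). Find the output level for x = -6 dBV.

-7.6875 dBV

x − T + W/2 = -6 − (-8) + 4 = 6.
GR = (1 − 1/4) × 6² / 16 = 0.75 × 36 / 16 = 1.6875 dB.
Output = -6 − 1.6875 = -7.6875 dBV.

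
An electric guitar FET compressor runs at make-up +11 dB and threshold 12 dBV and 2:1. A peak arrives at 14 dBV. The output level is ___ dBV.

24 dBV

The input is 2 dB above the 12 dBV threshold.
At 2:1 the overshoot is divided by 2, leaving 1 dB above threshold.
So the level is 12 + 1 = 13 dBV; make-up adds 11 dB, giving 24 dBV.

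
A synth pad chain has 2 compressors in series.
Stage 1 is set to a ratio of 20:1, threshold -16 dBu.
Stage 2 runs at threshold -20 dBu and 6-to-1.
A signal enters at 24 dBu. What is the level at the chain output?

Stage 1: 40 dB above -16 dBu, reduced 20:1 to 2 dB above → -14 dBu.
Stage 2: overshoot 6 dB → 6/6 = 1 dB → -19 dBu.

-19 dBu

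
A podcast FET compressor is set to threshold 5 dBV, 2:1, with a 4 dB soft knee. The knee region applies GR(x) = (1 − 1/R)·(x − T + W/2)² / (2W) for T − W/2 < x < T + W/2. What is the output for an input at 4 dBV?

3.9375 dBV

x − T + W/2 = 4 − 5 + 2 = 1.
GR = (1 − 1/2) × 1² / 8 = 0.5 × 1 / 8 = 0.0625 dB.
Output = 4 − 0.0625 = 3.9375 dBV.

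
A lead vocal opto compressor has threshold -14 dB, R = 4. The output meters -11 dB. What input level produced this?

That's 3 dB above the -14 dB threshold.
Before 4:1 compression the overshoot was 3 × 4 = 12 dB, so input = -14 + 12 = -2 dB.

-2 dB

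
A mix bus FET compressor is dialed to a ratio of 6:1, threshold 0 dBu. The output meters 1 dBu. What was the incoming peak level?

6 dBu

That's 1 dB above the 0 dBu threshold.
Before 6:1 compression the overshoot was 1 × 6 = 6 dB, so input = 0 + 6 = 6 dBu.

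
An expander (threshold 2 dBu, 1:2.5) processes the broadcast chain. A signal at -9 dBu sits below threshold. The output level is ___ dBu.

-25.5 dBu

Below threshold, a 1:2.5 expander applies gain = (2.5−1)×(T − x) of attenuation.
(2.5−1) × 11 = 16.5 dB, so output = -9 − 16.5 = -25.5 dBu.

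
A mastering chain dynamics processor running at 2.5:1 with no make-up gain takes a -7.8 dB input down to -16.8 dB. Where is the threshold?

Input is 15 dB above T (since output overshoot × R = input overshoot: (-16.8 − T)·2.5 = -7.8 − T gives T = -22.8 dB).
Check: -22.8 + (-7.8 − (-22.8))/2.5 = -22.8 + 6 = -16.8 dB. ✓

-22.8 dB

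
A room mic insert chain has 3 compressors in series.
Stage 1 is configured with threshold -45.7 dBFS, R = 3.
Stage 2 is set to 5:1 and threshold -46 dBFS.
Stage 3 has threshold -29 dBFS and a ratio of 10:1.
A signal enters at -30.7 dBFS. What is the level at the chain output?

-44.94 dBFS

Stage 1: overshoot 15 dB → 15/3 = 5 dB → -40.7 dBFS.
Stage 2: 5.3 dB above -46 dBFS, reduced 5:1 to 1.06 dB above → -44.94 dBFS.
Stage 3: -44.94 dBFS ≤ -29 dBFS, so stage 3 doesn't engage; output -44.94 dBFS.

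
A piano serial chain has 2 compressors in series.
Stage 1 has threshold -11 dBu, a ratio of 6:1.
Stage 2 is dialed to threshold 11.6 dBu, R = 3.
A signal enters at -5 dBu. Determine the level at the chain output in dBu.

-10 dBu

Stage 1: -5 dBu is 6 dB over -11 dBu; at 6:1 that becomes 1 dB over, giving -10 dBu.
Stage 2: -10 dBu ≤ 11.6 dBu, so stage 2 doesn't engage; output -10 dBu.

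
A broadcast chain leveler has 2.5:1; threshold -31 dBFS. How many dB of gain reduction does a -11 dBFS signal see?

12 dB

Overshoot = -11 − (-31) = 20 dB.
A 2.5:1 ratio leaves 8 dB of that excess.
So the signal is attenuated by 20 − 8 = 12 dB.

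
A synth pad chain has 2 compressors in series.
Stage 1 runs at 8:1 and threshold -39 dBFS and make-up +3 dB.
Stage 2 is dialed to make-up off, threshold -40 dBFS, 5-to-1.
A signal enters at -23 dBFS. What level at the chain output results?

Stage 1: overshoot 16 dB → 16/8 = 2 dB → -37 dBFS; +3 dB make-up → -34 dBFS.
Stage 2: 6 dB above -40 dBFS, reduced 5:1 to 1.2 dB above → -38.8 dBFS.

-38.8 dBFS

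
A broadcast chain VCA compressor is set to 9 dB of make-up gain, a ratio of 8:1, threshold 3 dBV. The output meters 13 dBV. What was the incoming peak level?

Before make-up, the level was 13 − 9 = 4 dBV.
That's 1 dB above the 3 dBV threshold.
Input overshoot = R × output overshoot = 8 dB → input = 3 + 8 = 11 dBV.

11 dBV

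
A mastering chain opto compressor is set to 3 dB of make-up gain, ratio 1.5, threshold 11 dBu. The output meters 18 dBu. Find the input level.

17 dBu

Stripping the +3 dB make-up gives 15 dBu at the gain stage.
Post-compression overshoot = 15 − 11 = 4 dB.
Undo the ratio: input overshoot = 4 × 1.5 = 6 dB, giving input = 17 dBu.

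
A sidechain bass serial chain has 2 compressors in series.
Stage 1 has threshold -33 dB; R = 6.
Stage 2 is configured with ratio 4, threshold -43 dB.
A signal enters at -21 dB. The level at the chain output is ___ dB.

-40 dB

Stage 1: 12 dB above -33 dB, reduced 6:1 to 2 dB above → -31 dB.
Stage 2: -31 dB is 12 dB over -43 dB; at 4:1 that becomes 3 dB over, giving -40 dB.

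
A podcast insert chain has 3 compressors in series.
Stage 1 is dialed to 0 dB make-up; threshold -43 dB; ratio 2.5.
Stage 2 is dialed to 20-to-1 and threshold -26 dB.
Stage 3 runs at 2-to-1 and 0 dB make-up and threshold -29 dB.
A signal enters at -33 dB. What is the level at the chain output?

Stage 1: 10 dB above -43 dB, reduced 2.5:1 to 4 dB above → -39 dB.
Stage 2: below threshold (-39 ≤ -26); passes unchanged; output -39 dB.
Stage 3: -39 dB ≤ -29 dB, so stage 3 doesn't engage; output -39 dB.

-39 dB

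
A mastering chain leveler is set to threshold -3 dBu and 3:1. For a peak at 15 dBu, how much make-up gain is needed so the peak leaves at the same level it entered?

Overshoot 18 dB → 18/3 = 6 dB after compression, so the compressed level is -3 + 6 = 3 dBu.
Make-up = target − compressed = 15 − 3 = 12 dB.

12 dB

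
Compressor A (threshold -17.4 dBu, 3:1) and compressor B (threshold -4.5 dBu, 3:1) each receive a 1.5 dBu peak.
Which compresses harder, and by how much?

A: 18.9 dB over, compressed to 6.3 dB over, so 12.6 dB of GR.
B: 6 dB over, compressed to 2 dB over, so 4 dB of GR.
Difference: 8.6 dB in favour of A.

A, by 8.6 dB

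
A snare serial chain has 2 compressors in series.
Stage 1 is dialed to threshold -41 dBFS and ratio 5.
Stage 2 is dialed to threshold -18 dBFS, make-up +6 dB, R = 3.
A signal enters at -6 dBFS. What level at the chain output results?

-28 dBFS

Stage 1: -6 dBFS is 35 dB over -41 dBFS; at 5:1 that becomes 7 dB over, giving -34 dBFS.
Stage 2: below threshold (-34 ≤ -18); passes unchanged; make-up brings it to -28 dBFS.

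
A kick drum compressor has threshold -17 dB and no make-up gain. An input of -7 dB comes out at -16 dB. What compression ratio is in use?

Input overshoot = -7 − (-17) = 10 dB; output overshoot = -16 − (-17) = 1 dB.
Ratio = 10 / 1 = 10.

10:1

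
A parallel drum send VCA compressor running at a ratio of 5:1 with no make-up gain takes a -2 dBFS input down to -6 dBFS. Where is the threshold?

-7 dBFS

Let T be the threshold. Output overshoot = (input overshoot)/R, so -6 − T = (-2 − T)/5.
5·(-6 − T) = -2 − T → 4·T = -30 − (-2) = -28.
T = -28/4 = -7 dBFS.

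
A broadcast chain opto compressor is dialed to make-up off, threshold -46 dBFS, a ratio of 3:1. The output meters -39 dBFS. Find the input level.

-25 dBFS

Post-compression overshoot = -39 − (-46) = 7 dB.
Before 3:1 compression the overshoot was 7 × 3 = 21 dB, so input = -46 + 21 = -25 dBFS.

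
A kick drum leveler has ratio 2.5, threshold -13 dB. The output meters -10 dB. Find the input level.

The compressed level sits -10 − (-13) = 3 dB over threshold.
Undo the ratio: input overshoot = 3 × 2.5 = 7.5 dB, giving input = -5.5 dB.

-5.5 dB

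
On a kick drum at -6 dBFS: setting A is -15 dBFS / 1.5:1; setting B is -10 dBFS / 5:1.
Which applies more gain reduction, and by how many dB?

B, by 0.2 dB

A: GR = 9 − 9/1.5 = 3 dB.
B: GR = 4 − 4/5 = 3.2 dB.
Difference: 0.2 dB in favour of B.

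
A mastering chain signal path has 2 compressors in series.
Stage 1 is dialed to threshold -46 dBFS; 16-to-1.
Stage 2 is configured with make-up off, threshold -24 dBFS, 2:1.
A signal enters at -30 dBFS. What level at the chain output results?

Stage 1: 16 dB above -46 dBFS, reduced 16:1 to 1 dB above → -45 dBFS.
Stage 2: -45 dBFS ≤ -24 dBFS, so stage 2 doesn't engage; output -45 dBFS.

-45 dBFS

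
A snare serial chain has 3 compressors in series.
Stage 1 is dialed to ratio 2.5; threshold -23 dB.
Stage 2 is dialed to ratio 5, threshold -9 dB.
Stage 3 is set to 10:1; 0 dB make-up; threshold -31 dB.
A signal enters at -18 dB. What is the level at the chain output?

Stage 1: overshoot 5 dB → 5/2.5 = 2 dB → -21 dB.
Stage 2: -21 dB is at or below the -9 dB threshold — no compression; output -21 dB.
Stage 3: overshoot 10 dB → 10/10 = 1 dB → -30 dB.

-30 dB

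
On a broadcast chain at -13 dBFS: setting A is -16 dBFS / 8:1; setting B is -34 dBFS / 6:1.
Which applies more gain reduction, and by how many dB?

B, by 14.875 dB

A: 3 dB over, compressed to 0.375 dB over, so 2.625 dB of GR.
B: 21 dB over, compressed to 3.5 dB over, so 17.5 dB of GR.
B reduces 14.875 dB more.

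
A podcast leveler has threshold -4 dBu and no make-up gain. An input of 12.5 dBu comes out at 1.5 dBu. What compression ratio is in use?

3:1

Input overshoot = 12.5 − (-4) = 16.5 dB; output overshoot = 1.5 − (-4) = 5.5 dB.
Ratio = 16.5 / 5.5 = 3.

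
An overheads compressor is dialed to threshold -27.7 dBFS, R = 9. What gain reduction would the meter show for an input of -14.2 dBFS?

-14.2 dBFS exceeds the threshold by 13.5 dB.
At 9:1, output sits 13.5/9 = 1.5 dB above threshold.
Gain reduction = 13.5 − 1.5 = 12 dB.

12 dB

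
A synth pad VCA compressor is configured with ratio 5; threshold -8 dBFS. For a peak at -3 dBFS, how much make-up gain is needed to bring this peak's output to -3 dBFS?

The peak compresses to -8 + 5/5 = -7 dBFS.
To reach -3 dBFS requires -3 − (-7) = 4 dB of make-up.

4 dB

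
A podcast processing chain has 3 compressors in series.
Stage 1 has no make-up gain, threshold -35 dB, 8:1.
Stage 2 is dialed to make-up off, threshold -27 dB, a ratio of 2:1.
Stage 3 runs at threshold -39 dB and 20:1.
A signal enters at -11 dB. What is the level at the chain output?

-38.65 dB

Stage 1: overshoot 24 dB → 24/8 = 3 dB → -32 dB.
Stage 2: -32 dB ≤ -27 dB, so stage 2 doesn't engage; output -32 dB.
Stage 3: -32 dB is 7 dB over -39 dB; at 20:1 that becomes 0.35 dB over, giving -38.65 dB.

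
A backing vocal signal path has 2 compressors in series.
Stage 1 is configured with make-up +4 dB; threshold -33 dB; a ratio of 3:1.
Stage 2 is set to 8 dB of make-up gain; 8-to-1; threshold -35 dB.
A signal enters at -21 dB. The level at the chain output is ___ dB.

-25.75 dB

Stage 1: -21 dB is 12 dB over -33 dB; at 3:1 that becomes 4 dB over, giving -29 dB; +4 dB make-up → -25 dB.
Stage 2: overshoot 10 dB → 10/8 = 1.25 dB → -33.75 dB; +8 dB make-up → -25.75 dB.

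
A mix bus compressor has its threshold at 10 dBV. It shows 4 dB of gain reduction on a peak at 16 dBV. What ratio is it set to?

3:1

Input overshoot = 16 − 10 = 6 dB.
Output overshoot = 6 − 4 = 2 dB.
Ratio = input overshoot / output overshoot = 6 / 2 = 3.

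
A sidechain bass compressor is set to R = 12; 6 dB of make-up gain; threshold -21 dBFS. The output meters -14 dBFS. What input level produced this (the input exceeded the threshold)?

Stripping the +6 dB make-up gives -20 dBFS at the gain stage.
The compressed level sits -20 − (-21) = 1 dB over threshold.
Input overshoot = R × output overshoot = 12 dB → input = -21 + 12 = -9 dBFS.

-9 dBFS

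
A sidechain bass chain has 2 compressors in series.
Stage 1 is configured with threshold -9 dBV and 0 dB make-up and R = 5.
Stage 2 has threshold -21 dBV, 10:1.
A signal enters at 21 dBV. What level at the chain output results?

-19.2 dBV

Stage 1: 30 dB above -9 dBV, reduced 5:1 to 6 dB above → -3 dBV.
Stage 2: -3 dBV is 18 dB over -21 dBV; at 10:1 that becomes 1.8 dB over, giving -19.2 dBV.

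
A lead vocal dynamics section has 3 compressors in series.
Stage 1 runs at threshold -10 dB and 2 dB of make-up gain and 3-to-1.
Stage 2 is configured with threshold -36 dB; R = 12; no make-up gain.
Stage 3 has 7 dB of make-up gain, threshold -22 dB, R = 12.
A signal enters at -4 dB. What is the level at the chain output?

-26.5 dB

Stage 1: overshoot 6 dB → 6/3 = 2 dB → -8 dB; +2 dB make-up → -6 dB.
Stage 2: 30 dB above -36 dB, reduced 12:1 to 2.5 dB above → -33.5 dB.
Stage 3: below threshold (-33.5 ≤ -22); passes unchanged; make-up brings it to -26.5 dB.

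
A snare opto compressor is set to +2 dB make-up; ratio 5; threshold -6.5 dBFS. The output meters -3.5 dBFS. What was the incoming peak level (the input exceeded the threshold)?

Before make-up, the level was -3.5 − 2 = -5.5 dBFS.
That's 1 dB above the -6.5 dBFS threshold.
Before 5:1 compression the overshoot was 1 × 5 = 5 dB, so input = -6.5 + 5 = -1.5 dBFS.

-1.5 dBFS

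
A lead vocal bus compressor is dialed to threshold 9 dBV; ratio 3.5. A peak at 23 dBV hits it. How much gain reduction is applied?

23 dBV exceeds the threshold by 14 dB.
At 3.5:1, output sits 14/3.5 = 4 dB above threshold.
Gain reduction = 14 − 4 = 10 dB.

10 dB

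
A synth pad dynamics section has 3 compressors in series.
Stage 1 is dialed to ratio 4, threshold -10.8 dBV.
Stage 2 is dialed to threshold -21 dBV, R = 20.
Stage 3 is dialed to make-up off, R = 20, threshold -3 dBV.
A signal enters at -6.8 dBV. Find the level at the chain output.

-20.44 dBV

Stage 1: 4 dB above -10.8 dBV, reduced 4:1 to 1 dB above → -9.8 dBV.
Stage 2: overshoot 11.2 dB → 11.2/20 = 0.56 dB → -20.44 dBV.
Stage 3: -20.44 dBV ≤ -3 dBV, so stage 3 doesn't engage; output -20.44 dBV.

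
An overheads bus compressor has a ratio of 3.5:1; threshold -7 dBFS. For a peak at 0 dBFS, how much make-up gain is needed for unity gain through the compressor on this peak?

5 dB

Without make-up, output = threshold + overshoot/3.5 = -7 + 2 = -5 dBFS.
Gap to target: 5 dB.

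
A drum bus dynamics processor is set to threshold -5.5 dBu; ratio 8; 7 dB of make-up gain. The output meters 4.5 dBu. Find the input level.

Before make-up, the level was 4.5 − 7 = -2.5 dBu.
Post-compression overshoot = -2.5 − (-5.5) = 3 dB.
Before 8:1 compression the overshoot was 3 × 8 = 24 dB, so input = -5.5 + 24 = 18.5 dBu.

18.5 dBu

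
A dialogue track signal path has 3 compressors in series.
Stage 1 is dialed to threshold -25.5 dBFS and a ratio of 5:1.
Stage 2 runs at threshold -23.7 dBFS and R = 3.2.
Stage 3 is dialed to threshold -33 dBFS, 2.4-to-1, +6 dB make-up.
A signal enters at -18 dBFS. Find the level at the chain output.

Stage 1: -18 dBFS is 7.5 dB over -25.5 dBFS; at 5:1 that becomes 1.5 dB over, giving -24 dBFS.
Stage 2: -24 dBFS is at or below the -23.7 dBFS threshold — no compression; output -24 dBFS.
Stage 3: 9 dB above -33 dBFS, reduced 2.4:1 to 3.75 dB above → -29.25 dBFS; +6 dB make-up → -23.25 dBFS.

-23.25 dBFS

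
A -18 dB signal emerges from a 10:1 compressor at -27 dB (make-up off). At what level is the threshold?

Input is 10 dB above T (since output overshoot × R = input overshoot: (-27 − T)·10 = -18 − T gives T = -28 dB).
Check: -28 + (-18 − (-28))/10 = -28 + 1 = -27 dB. ✓

-28 dB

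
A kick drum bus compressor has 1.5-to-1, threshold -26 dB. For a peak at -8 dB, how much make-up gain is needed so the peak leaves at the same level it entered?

Without make-up, output = threshold + overshoot/1.5 = -26 + 12 = -14 dB.
Gap to target: 6 dB.

6 dB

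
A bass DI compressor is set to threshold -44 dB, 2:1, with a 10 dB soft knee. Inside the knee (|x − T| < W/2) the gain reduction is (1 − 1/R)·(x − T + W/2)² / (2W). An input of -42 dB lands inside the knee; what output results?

x − T + W/2 = -42 − (-44) + 5 = 7.
GR = (1 − 1/2) × 7² / 20 = 0.5 × 49 / 20 = 1.225 dB.
Output = -42 − 1.225 = -43.225 dB.

-43.225 dB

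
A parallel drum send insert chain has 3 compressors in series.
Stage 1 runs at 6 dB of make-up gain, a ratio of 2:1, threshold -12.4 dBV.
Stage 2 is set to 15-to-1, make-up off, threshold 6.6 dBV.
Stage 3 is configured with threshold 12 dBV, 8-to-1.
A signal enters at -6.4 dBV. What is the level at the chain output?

-3.4 dBV

Stage 1: -6.4 dBV is 6 dB over -12.4 dBV; at 2:1 that becomes 3 dB over, giving -9.4 dBV; +6 dB make-up → -3.4 dBV.
Stage 2: -3.4 dBV is at or below the 6.6 dBV threshold — no compression; output -3.4 dBV.
Stage 3: below threshold (-3.4 ≤ 12); passes unchanged; output -3.4 dBV.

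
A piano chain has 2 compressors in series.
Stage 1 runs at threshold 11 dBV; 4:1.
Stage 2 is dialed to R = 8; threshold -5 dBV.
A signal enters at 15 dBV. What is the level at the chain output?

Stage 1: 15 dBV is 4 dB over 11 dBV; at 4:1 that becomes 1 dB over, giving 12 dBV.
Stage 2: overshoot 17 dB → 17/8 = 2.125 dB → -2.875 dBV.

-2.875 dBV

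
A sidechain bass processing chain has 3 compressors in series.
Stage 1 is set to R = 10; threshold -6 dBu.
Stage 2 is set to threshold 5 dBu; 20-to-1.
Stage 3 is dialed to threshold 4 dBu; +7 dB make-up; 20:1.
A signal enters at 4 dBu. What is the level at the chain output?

Stage 1: 4 dBu is 10 dB over -6 dBu; at 10:1 that becomes 1 dB over, giving -5 dBu.
Stage 2: -5 dBu ≤ 5 dBu, so stage 2 doesn't engage; output -5 dBu.
Stage 3: below threshold (-5 ≤ 4); passes unchanged; make-up brings it to 2 dBu.

2 dBu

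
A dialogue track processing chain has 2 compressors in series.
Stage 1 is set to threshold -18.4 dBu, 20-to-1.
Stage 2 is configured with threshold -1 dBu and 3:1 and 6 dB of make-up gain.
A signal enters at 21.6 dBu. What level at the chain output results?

Stage 1: 40 dB above -18.4 dBu, reduced 20:1 to 2 dB above → -16.4 dBu.
Stage 2: below threshold (-16.4 ≤ -1); passes unchanged; make-up brings it to -10.4 dBu.

-10.4 dBu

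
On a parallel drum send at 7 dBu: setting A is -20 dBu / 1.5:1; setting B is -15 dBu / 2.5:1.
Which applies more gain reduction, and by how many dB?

A: 27 dB over, compressed to 18 dB over, so 9 dB of GR.
B: 22 dB over, compressed to 8.8 dB over, so 13.2 dB of GR.
B reduces 4.2 dB more.

B, by 4.2 dB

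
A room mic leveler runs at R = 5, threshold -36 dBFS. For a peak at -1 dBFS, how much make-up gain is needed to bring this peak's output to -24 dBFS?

Overshoot 35 dB → 35/5 = 7 dB after compression, so the compressed level is -36 + 7 = -29 dBFS.
Make-up = target − compressed = -24 − (-29) = 5 dB.

5 dB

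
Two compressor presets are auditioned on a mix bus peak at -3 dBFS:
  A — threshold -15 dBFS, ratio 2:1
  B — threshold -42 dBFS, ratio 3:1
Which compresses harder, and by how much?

A: overshoot 12 dB → output overshoot 6 dB → GR 6 dB.
B: overshoot 39 dB → output overshoot 13 dB → GR 26 dB.
B reduces 20 dB more.

B, by 20 dB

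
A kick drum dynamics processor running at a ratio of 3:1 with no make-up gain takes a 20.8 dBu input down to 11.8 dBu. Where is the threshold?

7.3 dBu

Input is 13.5 dB above T (since output overshoot × R = input overshoot: (11.8 − T)·3 = 20.8 − T gives T = 7.3 dBu).
Check: 7.3 + (20.8 − 7.3)/3 = 7.3 + 4.5 = 11.8 dBu. ✓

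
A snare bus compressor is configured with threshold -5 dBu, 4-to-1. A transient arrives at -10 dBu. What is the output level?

-10 dBu is 5 dB below the -5 dBu threshold, so no gain reduction is applied.
Output = input = -10 dBu.

-10 dBu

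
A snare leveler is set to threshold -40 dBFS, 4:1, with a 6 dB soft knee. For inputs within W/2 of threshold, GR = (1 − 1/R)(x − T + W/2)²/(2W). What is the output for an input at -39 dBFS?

x − T + W/2 = -39 − (-40) + 3 = 4.
GR = (1 − 1/4) × 4² / 12 = 0.75 × 16 / 12 = 1 dB.
Output = -39 − 1 = -40 dBFS.

-40 dBFS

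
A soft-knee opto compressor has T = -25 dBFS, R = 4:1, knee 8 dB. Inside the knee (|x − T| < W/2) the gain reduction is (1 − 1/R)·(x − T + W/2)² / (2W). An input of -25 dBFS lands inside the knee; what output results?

-25.75 dBFS

x − T + W/2 = -25 − (-25) + 4 = 4.
GR = (1 − 1/4) × 4² / 16 = 0.75 × 16 / 16 = 0.75 dB.
Output = -25 − 0.75 = -25.75 dBFS.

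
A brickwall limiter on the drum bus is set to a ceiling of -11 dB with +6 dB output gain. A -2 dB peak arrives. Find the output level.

The limiter clamps the peak to its -11 dB ceiling.
Output gain then adds 6 dB: -11 + 6 = -5 dB.

-5 dB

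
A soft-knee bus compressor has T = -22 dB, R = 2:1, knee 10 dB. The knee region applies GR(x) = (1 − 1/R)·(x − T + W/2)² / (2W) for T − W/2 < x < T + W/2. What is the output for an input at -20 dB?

-21.225 dB

x − T + W/2 = -20 − (-22) + 5 = 7.
GR = (1 − 1/2) × 7² / 20 = 0.5 × 49 / 20 = 1.225 dB.
Output = -20 − 1.225 = -21.225 dB.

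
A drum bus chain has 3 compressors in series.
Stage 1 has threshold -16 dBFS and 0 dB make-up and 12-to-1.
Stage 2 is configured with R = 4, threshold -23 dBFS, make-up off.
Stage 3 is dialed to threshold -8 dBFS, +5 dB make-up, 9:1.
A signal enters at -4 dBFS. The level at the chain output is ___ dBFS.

Stage 1: overshoot 12 dB → 12/12 = 1 dB → -15 dBFS.
Stage 2: -15 dBFS is 8 dB over -23 dBFS; at 4:1 that becomes 2 dB over, giving -21 dBFS.
Stage 3: -21 dBFS ≤ -8 dBFS, so stage 3 doesn't engage; make-up brings it to -16 dBFS.

-16 dBFS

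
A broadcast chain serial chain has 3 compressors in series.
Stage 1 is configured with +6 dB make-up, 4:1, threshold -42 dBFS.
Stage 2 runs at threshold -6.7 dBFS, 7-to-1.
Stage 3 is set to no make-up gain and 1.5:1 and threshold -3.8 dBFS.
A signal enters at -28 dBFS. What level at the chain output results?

Stage 1: overshoot 14 dB → 14/4 = 3.5 dB → -38.5 dBFS; +6 dB make-up → -32.5 dBFS.
Stage 2: -32.5 dBFS is at or below the -6.7 dBFS threshold — no compression; output -32.5 dBFS.
Stage 3: below threshold (-32.5 ≤ -3.8); passes unchanged; output -32.5 dBFS.

-32.5 dBFS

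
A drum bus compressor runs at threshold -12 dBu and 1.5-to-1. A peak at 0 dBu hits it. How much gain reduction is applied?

Overshoot = 0 − (-12) = 12 dB.
After 1.5:1 compression the overshoot becomes 12/1.5 = 8 dB.
GR = overshoot in − overshoot out = 12 − 8 = 4 dB.

4 dB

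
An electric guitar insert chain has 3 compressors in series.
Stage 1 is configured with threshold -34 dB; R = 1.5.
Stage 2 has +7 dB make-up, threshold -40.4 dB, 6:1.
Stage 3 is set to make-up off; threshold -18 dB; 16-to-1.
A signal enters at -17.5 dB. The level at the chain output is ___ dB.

-30.5 dB

Stage 1: 16.5 dB above -34 dB, reduced 1.5:1 to 11 dB above → -23 dB.
Stage 2: -23 dB is 17.4 dB over -40.4 dB; at 6:1 that becomes 2.9 dB over, giving -37.5 dB; +7 dB make-up → -30.5 dB.
Stage 3: below threshold (-30.5 ≤ -18); passes unchanged; output -30.5 dB.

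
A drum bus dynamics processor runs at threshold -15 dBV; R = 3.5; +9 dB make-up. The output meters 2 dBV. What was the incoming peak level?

Remove make-up: 2 − 9 = -7 dBV.
That's 8 dB above the -15 dBV threshold.
Input overshoot = R × output overshoot = 28 dB → input = -15 + 28 = 13 dBV.

13 dBV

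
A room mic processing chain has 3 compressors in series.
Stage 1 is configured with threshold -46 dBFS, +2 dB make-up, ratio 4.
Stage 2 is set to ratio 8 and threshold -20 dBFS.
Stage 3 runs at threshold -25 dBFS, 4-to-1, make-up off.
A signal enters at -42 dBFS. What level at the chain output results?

-43 dBFS

Stage 1: 4 dB above -46 dBFS, reduced 4:1 to 1 dB above → -45 dBFS; +2 dB make-up → -43 dBFS.
Stage 2: -43 dBFS ≤ -20 dBFS, so stage 2 doesn't engage; output -43 dBFS.
Stage 3: -43 dBFS is at or below the -25 dBFS threshold — no compression; output -43 dBFS.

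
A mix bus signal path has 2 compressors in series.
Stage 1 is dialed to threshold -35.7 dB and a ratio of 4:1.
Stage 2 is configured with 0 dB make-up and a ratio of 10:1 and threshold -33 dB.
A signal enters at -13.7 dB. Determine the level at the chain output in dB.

-32.72 dB

Stage 1: 22 dB above -35.7 dB, reduced 4:1 to 5.5 dB above → -30.2 dB.
Stage 2: -30.2 dB is 2.8 dB over -33 dB; at 10:1 that becomes 0.28 dB over, giving -32.72 dB.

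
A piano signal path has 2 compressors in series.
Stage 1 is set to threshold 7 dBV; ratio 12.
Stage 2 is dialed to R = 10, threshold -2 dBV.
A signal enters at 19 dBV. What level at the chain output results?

Stage 1: 12 dB above 7 dBV, reduced 12:1 to 1 dB above → 8 dBV.
Stage 2: 10 dB above -2 dBV, reduced 10:1 to 1 dB above → -1 dBV.

-1 dBV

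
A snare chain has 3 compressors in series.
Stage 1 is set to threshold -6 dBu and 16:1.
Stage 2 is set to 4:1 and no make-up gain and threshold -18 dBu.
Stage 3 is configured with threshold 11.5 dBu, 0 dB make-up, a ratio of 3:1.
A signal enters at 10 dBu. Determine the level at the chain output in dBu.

Stage 1: overshoot 16 dB → 16/16 = 1 dB → -5 dBu.
Stage 2: overshoot 13 dB → 13/4 = 3.25 dB → -14.75 dBu.
Stage 3: below threshold (-14.75 ≤ 11.5); passes unchanged; output -14.75 dBu.

-14.75 dBu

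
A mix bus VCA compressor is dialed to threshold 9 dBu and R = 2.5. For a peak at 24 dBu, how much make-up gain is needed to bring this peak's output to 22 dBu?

7 dB

Overshoot 15 dB → 15/2.5 = 6 dB after compression, so the compressed level is 9 + 6 = 15 dBu.
Make-up = target − compressed = 22 − 15 = 7 dB.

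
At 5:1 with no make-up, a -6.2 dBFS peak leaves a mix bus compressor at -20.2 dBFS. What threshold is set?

-23.7 dBFS

Gain reduction = -6.2 − (-20.2) = 14 dB; output overshoot = GR / (R − 1) = 14 / 4 = 3.5 dB.
Threshold = output − output overshoot = -20.2 − 3.5 = -23.7 dBFS.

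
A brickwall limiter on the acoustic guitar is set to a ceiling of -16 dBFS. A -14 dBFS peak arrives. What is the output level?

-16 dBFS

At ∞:1, everything above -16 dBFS is held at the ceiling.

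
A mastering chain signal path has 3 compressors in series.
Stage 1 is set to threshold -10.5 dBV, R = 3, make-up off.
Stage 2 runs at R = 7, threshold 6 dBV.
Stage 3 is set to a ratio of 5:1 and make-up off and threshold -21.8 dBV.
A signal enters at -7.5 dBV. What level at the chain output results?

Stage 1: overshoot 3 dB → 3/3 = 1 dB → -9.5 dBV.
Stage 2: -9.5 dBV is at or below the 6 dBV threshold — no compression; output -9.5 dBV.
Stage 3: -9.5 dBV is 12.3 dB over -21.8 dBV; at 5:1 that becomes 2.46 dB over, giving -19.34 dBV.

-19.34 dBV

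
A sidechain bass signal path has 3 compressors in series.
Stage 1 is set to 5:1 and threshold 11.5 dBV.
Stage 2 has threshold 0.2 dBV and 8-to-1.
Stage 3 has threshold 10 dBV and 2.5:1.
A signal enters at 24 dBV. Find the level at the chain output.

1.925 dBV

Stage 1: overshoot 12.5 dB → 12.5/5 = 2.5 dB → 14 dBV.
Stage 2: overshoot 13.8 dB → 13.8/8 = 1.725 dB → 1.925 dBV.
Stage 3: 1.925 dBV is at or below the 10 dBV threshold — no compression; output 1.925 dBV.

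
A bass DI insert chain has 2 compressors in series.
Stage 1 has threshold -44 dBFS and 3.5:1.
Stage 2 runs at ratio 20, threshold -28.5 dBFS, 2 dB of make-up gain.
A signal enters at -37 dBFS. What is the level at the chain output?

Stage 1: 7 dB above -44 dBFS, reduced 3.5:1 to 2 dB above → -42 dBFS.
Stage 2: -42 dBFS is at or below the -28.5 dBFS threshold — no compression; make-up brings it to -40 dBFS.

-40 dBFS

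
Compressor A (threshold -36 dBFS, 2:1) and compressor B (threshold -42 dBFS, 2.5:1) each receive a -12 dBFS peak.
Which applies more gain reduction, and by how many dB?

B, by 6 dB

A: overshoot 24 dB → output overshoot 12 dB → GR 12 dB.
B: overshoot 30 dB → output overshoot 12 dB → GR 18 dB.
B applies 6 dB more gain reduction.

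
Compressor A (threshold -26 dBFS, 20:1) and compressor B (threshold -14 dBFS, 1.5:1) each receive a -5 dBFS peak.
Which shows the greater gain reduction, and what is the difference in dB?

A: overshoot 21 dB → output overshoot 1.05 dB → GR 19.95 dB.
B: overshoot 9 dB → output overshoot 6 dB → GR 3 dB.
A reduces 16.95 dB more.

A, by 16.95 dB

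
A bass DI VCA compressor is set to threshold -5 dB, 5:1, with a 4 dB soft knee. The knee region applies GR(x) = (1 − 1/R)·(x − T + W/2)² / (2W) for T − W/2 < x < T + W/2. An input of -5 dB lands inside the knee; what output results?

-5.4 dB

x − T + W/2 = -5 − (-5) + 2 = 2.
GR = (1 − 1/5) × 2² / 8 = 0.8 × 4 / 8 = 0.4 dB.
Output = -5 − 0.4 = -5.4 dB.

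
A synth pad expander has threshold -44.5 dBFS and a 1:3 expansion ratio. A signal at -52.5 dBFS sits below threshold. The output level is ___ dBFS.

The input is 8 dB below the -44.5 dBFS threshold.
A 1:3 expander multiplies undershoot by 3: 8 × 3 = 24 dB below threshold.
Output = -44.5 − 24 = -68.5 dBFS.

-68.5 dBFS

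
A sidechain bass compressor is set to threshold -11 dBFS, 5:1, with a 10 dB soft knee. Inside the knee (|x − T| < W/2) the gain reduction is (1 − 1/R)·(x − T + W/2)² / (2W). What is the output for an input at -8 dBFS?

-10.56 dBFS

x − T + W/2 = -8 − (-11) + 5 = 8.
GR = (1 − 1/5) × 8² / 20 = 0.8 × 64 / 20 = 2.56 dB.
Output = -8 − 2.56 = -10.56 dBFS.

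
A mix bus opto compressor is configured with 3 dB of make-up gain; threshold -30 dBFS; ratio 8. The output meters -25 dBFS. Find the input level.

Stripping the +3 dB make-up gives -28 dBFS at the gain stage.
The compressed level sits -28 − (-30) = 2 dB over threshold.
Before 8:1 compression the overshoot was 2 × 8 = 16 dB, so input = -30 + 16 = -14 dBFS.

-14 dBFS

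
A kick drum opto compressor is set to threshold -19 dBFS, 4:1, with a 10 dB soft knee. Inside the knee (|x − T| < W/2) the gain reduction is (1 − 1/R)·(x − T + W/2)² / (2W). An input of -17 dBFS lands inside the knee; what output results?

x − T + W/2 = -17 − (-19) + 5 = 7.
GR = (1 − 1/4) × 7² / 20 = 0.75 × 49 / 20 = 1.8375 dB.
Output = -17 − 1.8375 = -18.8375 dBFS.

-18.8375 dBFS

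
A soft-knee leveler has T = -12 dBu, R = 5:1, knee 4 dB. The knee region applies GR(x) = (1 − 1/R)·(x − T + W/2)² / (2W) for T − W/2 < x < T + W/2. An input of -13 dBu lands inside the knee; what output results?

x − T + W/2 = -13 − (-12) + 2 = 1.
GR = (1 − 1/5) × 1² / 8 = 0.8 × 1 / 8 = 0.1 dB.
Output = -13 − 0.1 = -13.1 dBu.

-13.1 dBu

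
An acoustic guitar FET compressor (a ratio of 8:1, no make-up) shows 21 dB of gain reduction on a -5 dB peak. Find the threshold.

-29 dB

Let T be the threshold. Output overshoot = (input overshoot)/R, so -26 − T = (-5 − T)/8.
8·(-26 − T) = -5 − T → 7·T = -208 − (-5) = -203.
T = -203/7 = -29 dB.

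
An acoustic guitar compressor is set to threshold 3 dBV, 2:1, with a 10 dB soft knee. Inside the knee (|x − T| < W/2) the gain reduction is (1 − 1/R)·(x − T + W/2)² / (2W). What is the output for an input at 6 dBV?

4.4 dBV

x − T + W/2 = 6 − 3 + 5 = 8.
GR = (1 − 1/2) × 8² / 20 = 0.5 × 64 / 20 = 1.6 dB.
Output = 6 − 1.6 = 4.4 dBV.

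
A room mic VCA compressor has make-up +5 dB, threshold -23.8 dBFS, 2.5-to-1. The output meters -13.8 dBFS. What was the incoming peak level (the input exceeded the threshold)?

-11.3 dBFS

Before make-up, the level was -13.8 − 5 = -18.8 dBFS.
Post-compression overshoot = -18.8 − (-23.8) = 5 dB.
Input overshoot = R × output overshoot = 12.5 dB → input = -23.8 + 12.5 = -11.3 dBFS.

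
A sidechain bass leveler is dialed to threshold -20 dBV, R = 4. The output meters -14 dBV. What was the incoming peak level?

4 dBV

Post-compression overshoot = -14 − (-20) = 6 dB.
Undo the ratio: input overshoot = 6 × 4 = 24 dB, giving input = 4 dBV.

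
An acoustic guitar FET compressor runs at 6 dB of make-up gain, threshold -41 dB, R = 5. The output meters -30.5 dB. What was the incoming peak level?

-18.5 dB

Before make-up, the level was -30.5 − 6 = -36.5 dB.
That's 4.5 dB above the -41 dB threshold.
Undo the ratio: input overshoot = 4.5 × 5 = 22.5 dB, giving input = -18.5 dB.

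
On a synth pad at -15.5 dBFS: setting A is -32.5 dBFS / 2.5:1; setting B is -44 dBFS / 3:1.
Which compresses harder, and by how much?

B, by 8.8 dB

A: GR = 17 − 17/2.5 = 10.2 dB.
B: GR = 28.5 − 28.5/3 = 19 dB.
B applies 8.8 dB more gain reduction.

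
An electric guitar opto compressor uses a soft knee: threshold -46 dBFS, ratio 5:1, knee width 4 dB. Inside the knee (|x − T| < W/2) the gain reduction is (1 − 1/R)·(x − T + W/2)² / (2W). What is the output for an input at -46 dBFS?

-46.4 dBFS

x − T + W/2 = -46 − (-46) + 2 = 2.
GR = (1 − 1/5) × 2² / 8 = 0.8 × 4 / 8 = 0.4 dB.
Output = -46 − 0.4 = -46.4 dBFS.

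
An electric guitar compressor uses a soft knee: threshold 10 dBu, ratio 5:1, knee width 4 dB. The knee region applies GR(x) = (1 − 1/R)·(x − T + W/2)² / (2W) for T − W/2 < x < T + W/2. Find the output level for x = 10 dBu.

x − T + W/2 = 10 − 10 + 2 = 2.
GR = (1 − 1/5) × 2² / 8 = 0.8 × 4 / 8 = 0.4 dB.
Output = 10 − 0.4 = 9.6 dBu.

9.6 dBu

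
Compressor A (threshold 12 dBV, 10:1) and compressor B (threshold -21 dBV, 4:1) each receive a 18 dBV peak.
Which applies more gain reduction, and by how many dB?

B, by 23.85 dB

A: GR = 6 − 6/10 = 5.4 dB.
B: GR = 39 − 39/4 = 29.25 dB.
B applies 23.85 dB more gain reduction.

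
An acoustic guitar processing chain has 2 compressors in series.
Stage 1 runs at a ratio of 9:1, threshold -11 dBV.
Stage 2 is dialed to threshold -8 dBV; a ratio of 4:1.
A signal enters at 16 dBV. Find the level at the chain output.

-8 dBV

Stage 1: overshoot 27 dB → 27/9 = 3 dB → -8 dBV.
Stage 2: -8 dBV ≤ -8 dBV, so stage 2 doesn't engage; output -8 dBV.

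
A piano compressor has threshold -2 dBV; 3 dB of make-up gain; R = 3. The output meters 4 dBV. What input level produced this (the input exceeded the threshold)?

Stripping the +3 dB make-up gives 1 dBV at the gain stage.
That's 3 dB above the -2 dBV threshold.
Undo the ratio: input overshoot = 3 × 3 = 9 dB, giving input = 7 dBV.

7 dBV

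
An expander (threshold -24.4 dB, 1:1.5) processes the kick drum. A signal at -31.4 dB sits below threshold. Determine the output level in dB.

-34.9 dB

The input is 7 dB below the -24.4 dB threshold.
A 1:1.5 expander multiplies undershoot by 1.5: 7 × 1.5 = 10.5 dB below threshold.
Output = -24.4 − 10.5 = -34.9 dB.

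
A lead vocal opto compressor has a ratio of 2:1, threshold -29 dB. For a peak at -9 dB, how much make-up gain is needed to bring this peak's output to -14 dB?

Without make-up, output = threshold + overshoot/2 = -29 + 10 = -19 dB.
Gap to target: 5 dB.

5 dB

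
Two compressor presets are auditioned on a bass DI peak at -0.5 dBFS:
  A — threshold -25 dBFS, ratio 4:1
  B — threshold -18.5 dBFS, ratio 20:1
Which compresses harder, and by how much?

A, by 1.275 dB

A: GR = 24.5 − 24.5/4 = 18.375 dB.
B: GR = 18 − 18/20 = 17.1 dB.
Difference: 1.275 dB in favour of A.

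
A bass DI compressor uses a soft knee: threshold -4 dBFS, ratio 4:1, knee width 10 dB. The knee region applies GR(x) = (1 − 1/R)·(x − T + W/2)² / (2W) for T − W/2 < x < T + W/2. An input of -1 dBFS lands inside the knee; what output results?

x − T + W/2 = -1 − (-4) + 5 = 8.
GR = (1 − 1/4) × 8² / 20 = 0.75 × 64 / 20 = 2.4 dB.
Output = -1 − 2.4 = -3.4 dBFS.

-3.4 dBFS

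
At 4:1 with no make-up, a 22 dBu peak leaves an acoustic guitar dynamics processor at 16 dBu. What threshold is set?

Input is 8 dB above T (since output overshoot × R = input overshoot: (16 − T)·4 = 22 − T gives T = 14 dBu).
Check: 14 + (22 − 14)/4 = 14 + 2 = 16 dBu. ✓

14 dBu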